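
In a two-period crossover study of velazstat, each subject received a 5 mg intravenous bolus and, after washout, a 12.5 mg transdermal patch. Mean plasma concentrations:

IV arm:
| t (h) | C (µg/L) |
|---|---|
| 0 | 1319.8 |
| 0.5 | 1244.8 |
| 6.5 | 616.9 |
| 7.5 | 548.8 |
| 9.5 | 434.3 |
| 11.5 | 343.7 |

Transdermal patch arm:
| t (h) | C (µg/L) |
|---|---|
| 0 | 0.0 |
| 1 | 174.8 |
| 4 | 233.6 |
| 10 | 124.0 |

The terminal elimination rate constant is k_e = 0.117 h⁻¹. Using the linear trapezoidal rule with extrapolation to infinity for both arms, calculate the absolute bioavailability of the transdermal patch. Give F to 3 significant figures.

F = 0.0985

Trapezoidal AUC_0→11.5 (IV):
  [0→0.5]: (1319.8+1244.8)/2 × 0.5 = 641.15
  [0.5→6.5]: (1244.8+616.9)/2 × 6 = 5585.1
  [6.5→7.5]: (616.9+548.8)/2 × 1 = 582.85
  [7.5→9.5]: (548.8+434.3)/2 × 2 = 983.1
  [9.5→11.5]: (434.3+343.7)/2 × 2 = 778.0
  Sum = 8570.2 µg/L·h
IV tail: 343.7/0.117 = 2937.607; AUC_iv,0→∞ = 8570.2 + 2937.607 = 11507.807 µg/L·h
Trapezoidal AUC_0→10 (transdermal patch):
  [0→1]: (0.0+174.8)/2 × 1 = 87.4
  [1→4]: (174.8+233.6)/2 × 3 = 612.6
  [4→10]: (233.6+124.0)/2 × 6 = 1072.8
  Sum = 1772.8 µg/L·h
transdermal patch tail: 124.0/0.117 = 1059.829; AUC_ev,0→∞ = 1772.8 + 1059.829 = 2832.629 µg/L·h
F = (AUC_ev/D_ev)/(AUC_iv/D_iv) = (2832.629/12.5)/(11507.807/5) = 226.61032/2301.5614 = 0.0985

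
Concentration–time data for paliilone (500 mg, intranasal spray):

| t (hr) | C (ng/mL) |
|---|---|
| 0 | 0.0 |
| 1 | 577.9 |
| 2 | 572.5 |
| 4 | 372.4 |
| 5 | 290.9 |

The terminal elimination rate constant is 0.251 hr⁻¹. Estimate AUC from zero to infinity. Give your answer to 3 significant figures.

Trapezoidal AUC_0→5:
  [0→1]: (0.0+577.9)/2 × 1 = 288.95
  [1→2]: (577.9+572.5)/2 × 1 = 575.2
  [2→4]: (572.5+372.4)/2 × 2 = 944.9
  [4→5]: (372.4+290.9)/2 × 1 = 331.65
  Sum = 2140.7 ng/mL·hr
Extrapolated tail: C_last / k_e = 290.9 / 0.251 = 1158.964
AUC_0→∞ = 2140.7 + 1158.964 = 3299.664 ng/mL·hr

AUC = 3300 ng/mL·hr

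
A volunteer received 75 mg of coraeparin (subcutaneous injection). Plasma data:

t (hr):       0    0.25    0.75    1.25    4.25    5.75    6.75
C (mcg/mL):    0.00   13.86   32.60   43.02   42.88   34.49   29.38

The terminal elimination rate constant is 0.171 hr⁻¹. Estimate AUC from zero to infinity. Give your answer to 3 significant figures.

AUC = 423 mcg/mL·hr

Trapezoidal AUC_0→6.75:
  [0→0.25]: (0.00+13.86)/2 × 0.25 = 1.7325
  [0.25→0.75]: (13.86+32.60)/2 × 0.5 = 11.615
  [0.75→1.25]: (32.60+43.02)/2 × 0.5 = 18.905
  [1.25→4.25]: (43.02+42.88)/2 × 3 = 128.85
  [4.25→5.75]: (42.88+34.49)/2 × 1.5 = 58.0275
  [5.75→6.75]: (34.49+29.38)/2 × 1 = 31.935
  Sum = 251.065 mcg/mL·hr
Extrapolated tail: C_last / k_e = 29.38 / 0.171 = 171.813
AUC_0→∞ = 251.065 + 171.813 = 422.878 mcg/mL·hr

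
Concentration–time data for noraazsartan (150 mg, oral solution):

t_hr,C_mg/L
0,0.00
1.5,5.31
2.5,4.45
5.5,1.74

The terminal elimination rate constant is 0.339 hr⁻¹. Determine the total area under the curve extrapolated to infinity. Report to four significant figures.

Trapezoidal AUC_0→5.5:
  [0→1.5]: (0.00+5.31)/2 × 1.5 = 3.9825
  [1.5→2.5]: (5.31+4.45)/2 × 1 = 4.88
  [2.5→5.5]: (4.45+1.74)/2 × 3 = 9.285
  Sum = 18.1475 mg/L·hr
Extrapolated tail: C_last / k_e = 1.74 / 0.339 = 5.133
AUC_0→∞ = 18.1475 + 5.133 = 23.2805 mg/L·hr

AUC = 23.28 mg/L·hr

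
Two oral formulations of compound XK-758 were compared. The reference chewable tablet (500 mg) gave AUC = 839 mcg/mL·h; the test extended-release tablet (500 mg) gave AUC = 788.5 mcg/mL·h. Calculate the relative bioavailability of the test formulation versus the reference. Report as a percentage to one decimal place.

F_rel = 94.0%

F_rel = (AUC_test/D_test) / (AUC_ref/D_ref)
      = (788.5/500) / (839/500)
      = 1.577 / 1.678 = 0.9398 = 93.98%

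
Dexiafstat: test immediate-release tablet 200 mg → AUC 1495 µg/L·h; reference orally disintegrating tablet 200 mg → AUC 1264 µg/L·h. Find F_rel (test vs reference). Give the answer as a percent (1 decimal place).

F_rel = (AUC_test/D_test) / (AUC_ref/D_ref)
      = (1495/200) / (1264/200)
      = 7.475 / 6.32 = 1.1828 = 118.28%

F_rel = 118.3%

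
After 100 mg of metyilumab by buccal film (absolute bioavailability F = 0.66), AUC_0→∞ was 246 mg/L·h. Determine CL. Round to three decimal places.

CL = 0.268 L/h

CL = F × Dose / AUC_0→∞
   = 0.66 × 100 / 246 = 0.268293 L/h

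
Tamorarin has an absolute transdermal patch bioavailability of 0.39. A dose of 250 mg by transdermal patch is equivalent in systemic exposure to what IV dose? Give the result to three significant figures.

D_iv = 97.5 mg

Systemic exposure from an extravascular dose = F × D_ev, so the equivalent IV dose is F × D_ev.
D_iv = F × D_ev = 0.39 × 250 = 97.5 mg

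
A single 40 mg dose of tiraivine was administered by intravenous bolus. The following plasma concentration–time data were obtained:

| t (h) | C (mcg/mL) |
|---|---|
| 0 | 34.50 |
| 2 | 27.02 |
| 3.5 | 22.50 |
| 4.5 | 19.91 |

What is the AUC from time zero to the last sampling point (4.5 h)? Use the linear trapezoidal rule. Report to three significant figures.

Trapezoidal AUC_0→4.5:
  [0→2]: (34.50+27.02)/2 × 2 = 61.52
  [2→3.5]: (27.02+22.50)/2 × 1.5 = 37.14
  [3.5→4.5]: (22.50+19.91)/2 × 1 = 21.205
  Sum = 119.865 mcg/mL·h

AUC = 120 mcg/mL·h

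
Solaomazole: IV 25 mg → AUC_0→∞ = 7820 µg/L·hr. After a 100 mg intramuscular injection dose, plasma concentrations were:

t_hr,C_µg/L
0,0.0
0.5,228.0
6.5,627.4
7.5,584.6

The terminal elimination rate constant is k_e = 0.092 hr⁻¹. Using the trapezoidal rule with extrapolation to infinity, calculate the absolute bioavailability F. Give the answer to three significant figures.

F = 0.306

Trapezoidal AUC_0→7.5 (intramuscular injection):
  [0→0.5]: (0.0+228.0)/2 × 0.5 = 57.0
  [0.5→6.5]: (228.0+627.4)/2 × 6 = 2566.2
  [6.5→7.5]: (627.4+584.6)/2 × 1 = 606.0
  Sum = 3229.2 µg/L·hr
Tail: C_last/k_e = 584.6/0.092 = 6354.348
AUC_0→∞ (intramuscular injection) = 3229.2 + 6354.348 = 9583.548 µg/L·hr
F = (AUC_ev/D_ev)/(AUC_iv/D_iv) = (9583.548/100)/(7820/25) = 95.83548/312.8 = 0.3064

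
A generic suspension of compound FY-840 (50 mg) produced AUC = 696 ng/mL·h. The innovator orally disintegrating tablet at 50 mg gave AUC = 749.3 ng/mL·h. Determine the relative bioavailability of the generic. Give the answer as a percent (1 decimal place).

F_rel = (AUC_test/D_test) / (AUC_ref/D_ref)
      = (696/50) / (749.3/50)
      = 13.92 / 14.986 = 0.9289 = 92.89%

F_rel = 92.9%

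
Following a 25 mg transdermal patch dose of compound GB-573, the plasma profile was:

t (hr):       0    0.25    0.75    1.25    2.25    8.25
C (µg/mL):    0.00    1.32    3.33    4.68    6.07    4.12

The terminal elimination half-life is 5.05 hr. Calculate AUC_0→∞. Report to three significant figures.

AUC = 69.3 µg/mL·hr

Trapezoidal AUC_0→8.25:
  [0→0.25]: (0.00+1.32)/2 × 0.25 = 0.165
  [0.25→0.75]: (1.32+3.33)/2 × 0.5 = 1.1625
  [0.75→1.25]: (3.33+4.68)/2 × 0.5 = 2.0025
  [1.25→2.25]: (4.68+6.07)/2 × 1 = 5.375
  [2.25→8.25]: (6.07+4.12)/2 × 6 = 30.57
  Sum = 39.275 µg/mL·hr
k_e = ln2 / t½ = 0.693147 / 5.05 = 0.1373 hr^-1
Extrapolated tail: C_last / k_e = 4.12 / 0.1373 = 30.007
AUC_0→∞ = 39.275 + 30.007 = 69.282 µg/mL·hr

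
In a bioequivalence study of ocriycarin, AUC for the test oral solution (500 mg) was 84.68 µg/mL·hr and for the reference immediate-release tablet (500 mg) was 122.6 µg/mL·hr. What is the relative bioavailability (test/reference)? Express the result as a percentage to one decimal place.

F_rel = (AUC_test/D_test) / (AUC_ref/D_ref)
      = (84.68/500) / (122.6/500)
      = 0.16936 / 0.2452 = 0.6907 = 69.07%

F_rel = 69.1%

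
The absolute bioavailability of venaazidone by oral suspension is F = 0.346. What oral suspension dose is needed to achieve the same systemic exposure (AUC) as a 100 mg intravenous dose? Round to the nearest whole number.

For equal systemic exposure: F × D_ev = D_iv
D_ev = D_iv / F = 100 / 0.346 = 289.017 mg

D_oral = 289 mg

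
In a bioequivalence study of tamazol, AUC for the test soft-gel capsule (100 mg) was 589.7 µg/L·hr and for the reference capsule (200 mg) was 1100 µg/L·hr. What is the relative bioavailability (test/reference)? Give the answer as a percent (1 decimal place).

F_rel = (AUC_test/D_test) / (AUC_ref/D_ref)
      = (589.7/100) / (1100/200)
      = 5.897 / 5.5 = 1.0722 = 107.22%

F_rel = 107.2%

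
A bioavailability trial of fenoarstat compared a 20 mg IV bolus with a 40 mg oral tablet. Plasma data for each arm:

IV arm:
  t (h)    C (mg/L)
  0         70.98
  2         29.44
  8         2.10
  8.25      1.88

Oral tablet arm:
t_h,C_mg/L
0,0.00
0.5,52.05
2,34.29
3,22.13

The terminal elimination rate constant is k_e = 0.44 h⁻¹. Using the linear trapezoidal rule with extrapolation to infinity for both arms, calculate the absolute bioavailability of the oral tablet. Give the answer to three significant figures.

Trapezoidal AUC_0→8.25 (IV):
  [0→2]: (70.98+29.44)/2 × 2 = 100.42
  [2→8]: (29.44+2.10)/2 × 6 = 94.62
  [8→8.25]: (2.10+1.88)/2 × 0.25 = 0.4975
  Sum = 195.5375 mg/L·h
IV tail: 1.88/0.44 = 4.273; AUC_iv,0→∞ = 195.5375 + 4.273 = 199.8105 mg/L·h
Trapezoidal AUC_0→3 (oral tablet):
  [0→0.5]: (0.00+52.05)/2 × 0.5 = 13.0125
  [0.5→2]: (52.05+34.29)/2 × 1.5 = 64.755
  [2→3]: (34.29+22.13)/2 × 1 = 28.21
  Sum = 105.9775 mg/L·h
oral tablet tail: 22.13/0.44 = 50.295; AUC_ev,0→∞ = 105.9775 + 50.295 = 156.2725 mg/L·h
F = (AUC_ev/D_ev)/(AUC_iv/D_iv) = (156.2725/40)/(199.8105/20) = 3.9068125/9.990525 = 0.3911

F = 0.391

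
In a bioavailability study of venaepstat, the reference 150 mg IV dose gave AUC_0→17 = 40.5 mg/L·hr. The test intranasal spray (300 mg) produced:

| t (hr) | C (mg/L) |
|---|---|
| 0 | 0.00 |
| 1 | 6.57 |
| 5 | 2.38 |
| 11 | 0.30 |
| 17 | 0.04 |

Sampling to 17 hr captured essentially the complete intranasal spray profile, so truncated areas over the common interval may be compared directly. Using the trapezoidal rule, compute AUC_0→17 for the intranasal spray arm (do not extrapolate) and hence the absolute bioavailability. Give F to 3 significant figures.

F = 0.373

Trapezoidal AUC_0→17 (intranasal spray):
  [0→1]: (0.00+6.57)/2 × 1 = 3.285
  [1→5]: (6.57+2.38)/2 × 4 = 17.9
  [5→11]: (2.38+0.30)/2 × 6 = 8.04
  [11→17]: (0.30+0.04)/2 × 6 = 1.02
  Sum = 30.245 mg/L·hr
F = (AUC_ev/D_ev)/(AUC_iv/D_iv) = (30.245/300)/(40.5/150) = 0.100817/0.27 = 0.3734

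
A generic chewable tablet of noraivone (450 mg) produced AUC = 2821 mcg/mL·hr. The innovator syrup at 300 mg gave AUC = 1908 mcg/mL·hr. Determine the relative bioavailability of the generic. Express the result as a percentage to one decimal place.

F_rel = (AUC_test/D_test) / (AUC_ref/D_ref)
      = (2821/450) / (1908/300)
      = 6.26889 / 6.36 = 0.9857 = 98.57%

F_rel = 98.6%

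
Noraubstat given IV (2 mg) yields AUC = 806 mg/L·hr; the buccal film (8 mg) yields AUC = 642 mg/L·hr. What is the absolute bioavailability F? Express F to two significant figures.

F = (AUC_ev / D_ev) / (AUC_iv / D_iv)
  = (642/8) / (806/2)
  = 80.25 / 403 = 0.1991

F = 0.20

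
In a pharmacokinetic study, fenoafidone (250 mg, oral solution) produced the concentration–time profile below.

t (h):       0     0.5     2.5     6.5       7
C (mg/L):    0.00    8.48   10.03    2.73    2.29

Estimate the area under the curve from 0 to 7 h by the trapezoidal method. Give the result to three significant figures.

AUC = 47.4 mg/L·h

Trapezoidal AUC_0→7:
  [0→0.5]: (0.00+8.48)/2 × 0.5 = 2.12
  [0.5→2.5]: (8.48+10.03)/2 × 2 = 18.51
  [2.5→6.5]: (10.03+2.73)/2 × 4 = 25.52
  [6.5→7]: (2.73+2.29)/2 × 0.5 = 1.255
  Sum = 47.405 mg/L·h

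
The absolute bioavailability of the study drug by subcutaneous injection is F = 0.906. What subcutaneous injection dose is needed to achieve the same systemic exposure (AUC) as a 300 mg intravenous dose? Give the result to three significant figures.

D_subcutaneous = 331 mg

For equal systemic exposure: F × D_ev = D_iv
D_ev = D_iv / F = 300 / 0.906 = 331.126 mg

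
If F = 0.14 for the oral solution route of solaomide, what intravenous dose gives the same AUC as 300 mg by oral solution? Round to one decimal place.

Systemic exposure from an extravascular dose = F × D_ev, so the equivalent IV dose is F × D_ev.
D_iv = F × D_ev = 0.14 × 300 = 42 mg

D_iv = 42.0 mg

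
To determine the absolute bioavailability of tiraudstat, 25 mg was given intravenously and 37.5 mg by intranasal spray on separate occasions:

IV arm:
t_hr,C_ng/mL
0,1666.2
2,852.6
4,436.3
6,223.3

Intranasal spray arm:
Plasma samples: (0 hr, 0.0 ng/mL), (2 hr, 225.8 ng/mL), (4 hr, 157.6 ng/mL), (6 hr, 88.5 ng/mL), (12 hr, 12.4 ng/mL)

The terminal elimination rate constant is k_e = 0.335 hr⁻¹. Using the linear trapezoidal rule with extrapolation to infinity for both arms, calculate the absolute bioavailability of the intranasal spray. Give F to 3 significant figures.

Trapezoidal AUC_0→6 (IV):
  [0→2]: (1666.2+852.6)/2 × 2 = 2518.8
  [2→4]: (852.6+436.3)/2 × 2 = 1288.9
  [4→6]: (436.3+223.3)/2 × 2 = 659.6
  Sum = 4467.3 ng/mL·hr
IV tail: 223.3/0.335 = 666.567; AUC_iv,0→∞ = 4467.3 + 666.567 = 5133.867 ng/mL·hr
Trapezoidal AUC_0→12 (intranasal spray):
  [0→2]: (0.0+225.8)/2 × 2 = 225.8
  [2→4]: (225.8+157.6)/2 × 2 = 383.4
  [4→6]: (157.6+88.5)/2 × 2 = 246.1
  [6→12]: (88.5+12.4)/2 × 6 = 302.7
  Sum = 1158.0 ng/mL·hr
intranasal spray tail: 12.4/0.335 = 37.015; AUC_ev,0→∞ = 1158.0 + 37.015 = 1195.015 ng/mL·hr
F = (AUC_ev/D_ev)/(AUC_iv/D_iv) = (1195.015/37.5)/(5133.867/25) = 31.8671/205.35468 = 0.1552

F = 0.155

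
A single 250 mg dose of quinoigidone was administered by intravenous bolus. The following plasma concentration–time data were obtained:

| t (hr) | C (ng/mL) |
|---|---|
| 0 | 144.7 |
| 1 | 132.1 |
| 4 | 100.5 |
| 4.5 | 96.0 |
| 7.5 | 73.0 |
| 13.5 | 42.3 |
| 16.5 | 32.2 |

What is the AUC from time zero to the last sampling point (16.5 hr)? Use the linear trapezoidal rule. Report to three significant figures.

AUC = 1250 ng/mL·hr

Trapezoidal AUC_0→16.5:
  [0→1]: (144.7+132.1)/2 × 1 = 138.4
  [1→4]: (132.1+100.5)/2 × 3 = 348.9
  [4→4.5]: (100.5+96.0)/2 × 0.5 = 49.125
  [4.5→7.5]: (96.0+73.0)/2 × 3 = 253.5
  [7.5→13.5]: (73.0+42.3)/2 × 6 = 345.9
  [13.5→16.5]: (42.3+32.2)/2 × 3 = 111.75
  Sum = 1247.575 ng/mL·hr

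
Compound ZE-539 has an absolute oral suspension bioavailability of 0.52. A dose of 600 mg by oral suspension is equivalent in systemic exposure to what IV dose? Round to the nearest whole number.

D_iv = 312 mg

Systemic exposure from an extravascular dose = F × D_ev, so the equivalent IV dose is F × D_ev.
D_iv = F × D_ev = 0.52 × 600 = 312 mg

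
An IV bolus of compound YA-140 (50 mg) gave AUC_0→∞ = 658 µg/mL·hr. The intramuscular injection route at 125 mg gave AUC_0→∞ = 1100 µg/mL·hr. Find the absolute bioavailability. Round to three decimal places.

F = (AUC_ev / D_ev) / (AUC_iv / D_iv)
  = (1100/125) / (658/50)
  = 8.8 / 13.16 = 0.6687

F = 0.669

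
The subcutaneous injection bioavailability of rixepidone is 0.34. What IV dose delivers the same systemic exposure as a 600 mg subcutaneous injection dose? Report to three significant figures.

D_iv = 204 mg

Systemic exposure from an extravascular dose = F × D_ev, so the equivalent IV dose is F × D_ev.
D_iv = F × D_ev = 0.34 × 600 = 204 mg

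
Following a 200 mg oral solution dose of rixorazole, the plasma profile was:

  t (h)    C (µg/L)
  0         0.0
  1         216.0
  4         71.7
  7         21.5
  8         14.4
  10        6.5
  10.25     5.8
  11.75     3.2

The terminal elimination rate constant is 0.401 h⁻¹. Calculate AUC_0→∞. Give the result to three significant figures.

Trapezoidal AUC_0→11.75:
  [0→1]: (0.0+216.0)/2 × 1 = 108.0
  [1→4]: (216.0+71.7)/2 × 3 = 431.55
  [4→7]: (71.7+21.5)/2 × 3 = 139.8
  [7→8]: (21.5+14.4)/2 × 1 = 17.95
  [8→10]: (14.4+6.5)/2 × 2 = 20.9
  [10→10.25]: (6.5+5.8)/2 × 0.25 = 1.5375
  [10.25→11.75]: (5.8+3.2)/2 × 1.5 = 6.75
  Sum = 726.4875 µg/L·h
Extrapolated tail: C_last / k_e = 3.2 / 0.401 = 7.980
AUC_0→∞ = 726.4875 + 7.980 = 734.4675 µg/L·h

AUC = 734 µg/L·h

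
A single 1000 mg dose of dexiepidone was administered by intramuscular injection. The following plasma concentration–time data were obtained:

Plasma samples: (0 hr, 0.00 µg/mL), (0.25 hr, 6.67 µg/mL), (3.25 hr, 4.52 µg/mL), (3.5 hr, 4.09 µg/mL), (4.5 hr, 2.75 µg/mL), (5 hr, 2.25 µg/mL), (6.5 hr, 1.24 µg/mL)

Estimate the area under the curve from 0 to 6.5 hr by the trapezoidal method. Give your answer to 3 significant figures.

Trapezoidal AUC_0→6.5:
  [0→0.25]: (0.00+6.67)/2 × 0.25 = 0.83375
  [0.25→3.25]: (6.67+4.52)/2 × 3 = 16.785
  [3.25→3.5]: (4.52+4.09)/2 × 0.25 = 1.07625
  [3.5→4.5]: (4.09+2.75)/2 × 1 = 3.42
  [4.5→5]: (2.75+2.25)/2 × 0.5 = 1.25
  [5→6.5]: (2.25+1.24)/2 × 1.5 = 2.6175
  Sum = 25.9825 µg/mL·hr

AUC = 26.0 µg/mL·hr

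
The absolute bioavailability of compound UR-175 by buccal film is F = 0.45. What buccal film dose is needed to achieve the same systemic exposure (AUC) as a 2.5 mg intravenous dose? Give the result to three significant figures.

D_buccal = 5.56 mg

For equal systemic exposure: F × D_ev = D_iv
D_ev = D_iv / F = 2.5 / 0.45 = 5.55556 mg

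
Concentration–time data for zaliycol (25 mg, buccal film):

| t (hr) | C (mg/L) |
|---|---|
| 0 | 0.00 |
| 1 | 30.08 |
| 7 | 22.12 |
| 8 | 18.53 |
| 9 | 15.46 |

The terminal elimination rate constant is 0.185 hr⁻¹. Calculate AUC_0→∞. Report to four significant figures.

AUC = 292.5 mg/L·hr

Trapezoidal AUC_0→9:
  [0→1]: (0.00+30.08)/2 × 1 = 15.04
  [1→7]: (30.08+22.12)/2 × 6 = 156.6
  [7→8]: (22.12+18.53)/2 × 1 = 20.325
  [8→9]: (18.53+15.46)/2 × 1 = 16.995
  Sum = 208.96 mg/L·hr
Extrapolated tail: C_last / k_e = 15.46 / 0.185 = 83.568
AUC_0→∞ = 208.96 + 83.568 = 292.528 mg/L·hr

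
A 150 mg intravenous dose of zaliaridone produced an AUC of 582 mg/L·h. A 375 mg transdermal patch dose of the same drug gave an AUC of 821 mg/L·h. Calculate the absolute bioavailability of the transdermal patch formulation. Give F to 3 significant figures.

F = 0.564

F = (AUC_ev / D_ev) / (AUC_iv / D_iv)
  = (821/375) / (582/150)
  = 2.18933 / 3.88 = 0.5643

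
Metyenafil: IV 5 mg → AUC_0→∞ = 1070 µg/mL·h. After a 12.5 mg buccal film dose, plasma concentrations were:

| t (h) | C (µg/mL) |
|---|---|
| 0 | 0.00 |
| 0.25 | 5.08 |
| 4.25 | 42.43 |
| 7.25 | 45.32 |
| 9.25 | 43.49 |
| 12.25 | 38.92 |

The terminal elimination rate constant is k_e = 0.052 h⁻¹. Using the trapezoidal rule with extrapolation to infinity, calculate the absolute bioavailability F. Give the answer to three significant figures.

Trapezoidal AUC_0→12.25 (buccal film):
  [0→0.25]: (0.00+5.08)/2 × 0.25 = 0.635
  [0.25→4.25]: (5.08+42.43)/2 × 4 = 95.02
  [4.25→7.25]: (42.43+45.32)/2 × 3 = 131.625
  [7.25→9.25]: (45.32+43.49)/2 × 2 = 88.81
  [9.25→12.25]: (43.49+38.92)/2 × 3 = 123.615
  Sum = 439.705 µg/mL·h
Tail: C_last/k_e = 38.92/0.052 = 748.462
AUC_0→∞ (buccal film) = 439.705 + 748.462 = 1188.167 µg/mL·h
F = (AUC_ev/D_ev)/(AUC_iv/D_iv) = (1188.167/12.5)/(1070/5) = 95.05336/214 = 0.4442

F = 0.444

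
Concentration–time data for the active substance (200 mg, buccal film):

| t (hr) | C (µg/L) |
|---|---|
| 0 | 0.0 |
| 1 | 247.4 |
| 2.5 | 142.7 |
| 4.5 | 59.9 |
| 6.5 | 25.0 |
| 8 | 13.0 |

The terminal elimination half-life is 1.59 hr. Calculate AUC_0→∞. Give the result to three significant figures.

AUC = 762 µg/L·hr

Trapezoidal AUC_0→8:
  [0→1]: (0.0+247.4)/2 × 1 = 123.7
  [1→2.5]: (247.4+142.7)/2 × 1.5 = 292.575
  [2.5→4.5]: (142.7+59.9)/2 × 2 = 202.6
  [4.5→6.5]: (59.9+25.0)/2 × 2 = 84.9
  [6.5→8]: (25.0+13.0)/2 × 1.5 = 28.5
  Sum = 732.275 µg/L·hr
k_e = ln2 / t½ = 0.693147 / 1.59 = 0.4359 hr^-1
Extrapolated tail: C_last / k_e = 13.0 / 0.4359 = 29.823
AUC_0→∞ = 732.275 + 29.823 = 762.098 µg/L·hr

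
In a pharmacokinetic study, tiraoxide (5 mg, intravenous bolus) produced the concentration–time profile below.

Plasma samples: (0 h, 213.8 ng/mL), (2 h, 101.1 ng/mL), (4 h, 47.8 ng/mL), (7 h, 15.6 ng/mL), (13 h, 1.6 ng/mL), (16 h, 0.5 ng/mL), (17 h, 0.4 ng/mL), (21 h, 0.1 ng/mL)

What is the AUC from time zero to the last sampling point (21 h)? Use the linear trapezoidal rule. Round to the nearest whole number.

AUC = 615 ng/mL·h

Trapezoidal AUC_0→21:
  [0→2]: (213.8+101.1)/2 × 2 = 314.9
  [2→4]: (101.1+47.8)/2 × 2 = 148.9
  [4→7]: (47.8+15.6)/2 × 3 = 95.1
  [7→13]: (15.6+1.6)/2 × 6 = 51.6
  [13→16]: (1.6+0.5)/2 × 3 = 3.15
  [16→17]: (0.5+0.4)/2 × 1 = 0.45
  [17→21]: (0.4+0.1)/2 × 4 = 1.0
  Sum = 615.1 ng/mL·h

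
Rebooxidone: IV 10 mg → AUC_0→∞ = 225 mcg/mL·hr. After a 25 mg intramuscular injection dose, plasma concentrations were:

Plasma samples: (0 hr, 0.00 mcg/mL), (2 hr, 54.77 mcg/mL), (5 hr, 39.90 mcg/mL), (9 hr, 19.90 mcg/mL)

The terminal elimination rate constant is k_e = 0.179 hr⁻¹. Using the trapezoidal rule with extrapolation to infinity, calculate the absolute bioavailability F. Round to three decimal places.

Trapezoidal AUC_0→9 (intramuscular injection):
  [0→2]: (0.00+54.77)/2 × 2 = 54.77
  [2→5]: (54.77+39.90)/2 × 3 = 142.005
  [5→9]: (39.90+19.90)/2 × 4 = 119.6
  Sum = 316.375 mcg/mL·hr
Tail: C_last/k_e = 19.90/0.179 = 111.173
AUC_0→∞ (intramuscular injection) = 316.375 + 111.173 = 427.548 mcg/mL·hr
F = (AUC_ev/D_ev)/(AUC_iv/D_iv) = (427.548/25)/(225/10) = 17.10192/22.5 = 0.7601

F = 0.760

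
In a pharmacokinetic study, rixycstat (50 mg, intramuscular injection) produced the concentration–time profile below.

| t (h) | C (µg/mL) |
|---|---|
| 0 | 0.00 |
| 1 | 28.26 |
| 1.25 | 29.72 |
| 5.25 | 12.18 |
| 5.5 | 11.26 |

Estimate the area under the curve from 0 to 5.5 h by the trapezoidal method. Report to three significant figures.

AUC = 108 µg/mL·h

Trapezoidal AUC_0→5.5:
  [0→1]: (0.00+28.26)/2 × 1 = 14.13
  [1→1.25]: (28.26+29.72)/2 × 0.25 = 7.2475
  [1.25→5.25]: (29.72+12.18)/2 × 4 = 83.8
  [5.25→5.5]: (12.18+11.26)/2 × 0.25 = 2.93
  Sum = 108.1075 µg/mL·h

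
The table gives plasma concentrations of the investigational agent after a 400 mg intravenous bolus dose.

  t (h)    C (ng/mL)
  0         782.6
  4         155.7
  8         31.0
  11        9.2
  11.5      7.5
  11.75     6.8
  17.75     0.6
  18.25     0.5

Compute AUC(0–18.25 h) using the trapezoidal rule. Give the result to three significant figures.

AUC = 2340 ng/mL·h

Trapezoidal AUC_0→18.25:
  [0→4]: (782.6+155.7)/2 × 4 = 1876.6
  [4→8]: (155.7+31.0)/2 × 4 = 373.4
  [8→11]: (31.0+9.2)/2 × 3 = 60.3
  [11→11.5]: (9.2+7.5)/2 × 0.5 = 4.175
  [11.5→11.75]: (7.5+6.8)/2 × 0.25 = 1.7875
  [11.75→17.75]: (6.8+0.6)/2 × 6 = 22.2
  [17.75→18.25]: (0.6+0.5)/2 × 0.5 = 0.275
  Sum = 2338.7375 ng/mL·h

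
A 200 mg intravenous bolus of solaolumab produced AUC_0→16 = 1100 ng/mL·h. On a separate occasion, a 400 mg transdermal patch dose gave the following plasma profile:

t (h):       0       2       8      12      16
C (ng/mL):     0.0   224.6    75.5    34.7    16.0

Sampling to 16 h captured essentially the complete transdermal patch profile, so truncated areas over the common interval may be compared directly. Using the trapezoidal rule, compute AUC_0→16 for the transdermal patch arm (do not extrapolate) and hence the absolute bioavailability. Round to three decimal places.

Trapezoidal AUC_0→16 (transdermal patch):
  [0→2]: (0.0+224.6)/2 × 2 = 224.6
  [2→8]: (224.6+75.5)/2 × 6 = 900.3
  [8→12]: (75.5+34.7)/2 × 4 = 220.4
  [12→16]: (34.7+16.0)/2 × 4 = 101.4
  Sum = 1446.7 ng/mL·h
F = (AUC_ev/D_ev)/(AUC_iv/D_iv) = (1446.7/400)/(1100/200) = 3.61675/5.5 = 0.6576

F = 0.658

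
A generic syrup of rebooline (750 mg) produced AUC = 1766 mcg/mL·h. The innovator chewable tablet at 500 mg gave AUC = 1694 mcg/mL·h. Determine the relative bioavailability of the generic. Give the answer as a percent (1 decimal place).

F_rel = (AUC_test/D_test) / (AUC_ref/D_ref)
      = (1766/750) / (1694/500)
      = 2.35467 / 3.388 = 0.6950 = 69.50%

F_rel = 69.5%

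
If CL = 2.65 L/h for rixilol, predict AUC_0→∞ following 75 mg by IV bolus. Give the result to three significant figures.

AUC = 28.3 mg/L·h

AUC_0→∞ = Dose_iv / CL
        = 75 / 2.65 = 28.3019 mg/L·h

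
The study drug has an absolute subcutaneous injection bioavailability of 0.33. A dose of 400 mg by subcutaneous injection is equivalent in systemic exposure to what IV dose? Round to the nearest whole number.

Systemic exposure from an extravascular dose = F × D_ev, so the equivalent IV dose is F × D_ev.
D_iv = F × D_ev = 0.33 × 400 = 132 mg

D_iv = 132 mg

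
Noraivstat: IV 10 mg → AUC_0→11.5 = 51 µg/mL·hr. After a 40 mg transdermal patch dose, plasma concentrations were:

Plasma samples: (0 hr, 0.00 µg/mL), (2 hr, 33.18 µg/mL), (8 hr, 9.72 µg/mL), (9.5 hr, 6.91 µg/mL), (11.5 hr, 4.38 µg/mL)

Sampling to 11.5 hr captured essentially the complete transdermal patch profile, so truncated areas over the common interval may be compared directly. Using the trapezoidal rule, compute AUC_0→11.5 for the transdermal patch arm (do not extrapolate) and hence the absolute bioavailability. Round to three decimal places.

Trapezoidal AUC_0→11.5 (transdermal patch):
  [0→2]: (0.00+33.18)/2 × 2 = 33.18
  [2→8]: (33.18+9.72)/2 × 6 = 128.7
  [8→9.5]: (9.72+6.91)/2 × 1.5 = 12.4725
  [9.5→11.5]: (6.91+4.38)/2 × 2 = 11.29
  Sum = 185.6425 µg/mL·hr
F = (AUC_ev/D_ev)/(AUC_iv/D_iv) = (185.6425/40)/(51/10) = 4.6410625/5.1 = 0.9100

F = 0.910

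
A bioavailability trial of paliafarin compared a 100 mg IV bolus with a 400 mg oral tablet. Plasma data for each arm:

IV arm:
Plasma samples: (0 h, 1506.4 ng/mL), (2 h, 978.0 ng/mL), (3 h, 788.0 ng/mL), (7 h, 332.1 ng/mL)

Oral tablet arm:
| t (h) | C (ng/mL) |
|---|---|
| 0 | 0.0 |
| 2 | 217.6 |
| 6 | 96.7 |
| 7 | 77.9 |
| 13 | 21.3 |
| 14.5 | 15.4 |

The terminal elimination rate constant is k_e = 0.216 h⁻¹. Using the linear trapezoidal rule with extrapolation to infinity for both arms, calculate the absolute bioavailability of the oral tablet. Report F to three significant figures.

F = 0.0465

Trapezoidal AUC_0→7 (IV):
  [0→2]: (1506.4+978.0)/2 × 2 = 2484.4
  [2→3]: (978.0+788.0)/2 × 1 = 883.0
  [3→7]: (788.0+332.1)/2 × 4 = 2240.2
  Sum = 5607.6 ng/mL·h
IV tail: 332.1/0.216 = 1537.500; AUC_iv,0→∞ = 5607.6 + 1537.500 = 7145.1 ng/mL·h
Trapezoidal AUC_0→14.5 (oral tablet):
  [0→2]: (0.0+217.6)/2 × 2 = 217.6
  [2→6]: (217.6+96.7)/2 × 4 = 628.6
  [6→7]: (96.7+77.9)/2 × 1 = 87.3
  [7→13]: (77.9+21.3)/2 × 6 = 297.6
  [13→14.5]: (21.3+15.4)/2 × 1.5 = 27.525
  Sum = 1258.625 ng/mL·h
oral tablet tail: 15.4/0.216 = 71.296; AUC_ev,0→∞ = 1258.625 + 71.296 = 1329.921 ng/mL·h
F = (AUC_ev/D_ev)/(AUC_iv/D_iv) = (1329.921/400)/(7145.1/100) = 3.3248025/71.451 = 0.0465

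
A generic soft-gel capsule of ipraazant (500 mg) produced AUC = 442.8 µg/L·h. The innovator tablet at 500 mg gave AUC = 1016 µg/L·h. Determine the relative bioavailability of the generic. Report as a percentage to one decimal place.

F_rel = 43.6%

F_rel = (AUC_test/D_test) / (AUC_ref/D_ref)
      = (442.8/500) / (1016/500)
      = 0.8856 / 2.032 = 0.4358 = 43.58%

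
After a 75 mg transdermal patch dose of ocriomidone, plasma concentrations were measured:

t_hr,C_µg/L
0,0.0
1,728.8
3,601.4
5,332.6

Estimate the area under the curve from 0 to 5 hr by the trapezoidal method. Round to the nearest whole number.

AUC = 2629 µg/L·hr

Trapezoidal AUC_0→5:
  [0→1]: (0.0+728.8)/2 × 1 = 364.4
  [1→3]: (728.8+601.4)/2 × 2 = 1330.2
  [3→5]: (601.4+332.6)/2 × 2 = 934.0
  Sum = 2628.6 µg/L·hr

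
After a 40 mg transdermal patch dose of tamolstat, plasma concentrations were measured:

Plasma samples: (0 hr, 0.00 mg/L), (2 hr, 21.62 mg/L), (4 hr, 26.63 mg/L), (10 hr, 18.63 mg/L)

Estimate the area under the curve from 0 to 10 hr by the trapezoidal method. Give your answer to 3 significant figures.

AUC = 206 mg/L·hr

Trapezoidal AUC_0→10:
  [0→2]: (0.00+21.62)/2 × 2 = 21.62
  [2→4]: (21.62+26.63)/2 × 2 = 48.25
  [4→10]: (26.63+18.63)/2 × 6 = 135.78
  Sum = 205.65 mg/L·hr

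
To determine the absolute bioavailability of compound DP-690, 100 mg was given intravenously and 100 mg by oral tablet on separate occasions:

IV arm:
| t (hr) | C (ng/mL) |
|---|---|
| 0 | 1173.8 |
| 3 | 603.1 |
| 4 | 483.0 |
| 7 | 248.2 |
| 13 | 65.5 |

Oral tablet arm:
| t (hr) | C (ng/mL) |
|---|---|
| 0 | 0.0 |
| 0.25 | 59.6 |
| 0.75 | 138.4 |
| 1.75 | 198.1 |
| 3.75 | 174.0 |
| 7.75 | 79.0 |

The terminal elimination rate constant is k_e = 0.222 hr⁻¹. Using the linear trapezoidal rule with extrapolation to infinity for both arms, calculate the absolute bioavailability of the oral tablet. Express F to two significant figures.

F = 0.26

Trapezoidal AUC_0→13 (IV):
  [0→3]: (1173.8+603.1)/2 × 3 = 2665.35
  [3→4]: (603.1+483.0)/2 × 1 = 543.05
  [4→7]: (483.0+248.2)/2 × 3 = 1096.8
  [7→13]: (248.2+65.5)/2 × 6 = 941.1
  Sum = 5246.3 ng/mL·hr
IV tail: 65.5/0.222 = 295.045; AUC_iv,0→∞ = 5246.3 + 295.045 = 5541.345 ng/mL·hr
Trapezoidal AUC_0→7.75 (oral tablet):
  [0→0.25]: (0.0+59.6)/2 × 0.25 = 7.45
  [0.25→0.75]: (59.6+138.4)/2 × 0.5 = 49.5
  [0.75→1.75]: (138.4+198.1)/2 × 1 = 168.25
  [1.75→3.75]: (198.1+174.0)/2 × 2 = 372.1
  [3.75→7.75]: (174.0+79.0)/2 × 4 = 506.0
  Sum = 1103.3 ng/mL·hr
oral tablet tail: 79.0/0.222 = 355.856; AUC_ev,0→∞ = 1103.3 + 355.856 = 1459.156 ng/mL·hr
F = (AUC_ev/D_ev)/(AUC_iv/D_iv) = (1459.156/100)/(5541.345/100) = 14.59156/55.41345 = 0.2633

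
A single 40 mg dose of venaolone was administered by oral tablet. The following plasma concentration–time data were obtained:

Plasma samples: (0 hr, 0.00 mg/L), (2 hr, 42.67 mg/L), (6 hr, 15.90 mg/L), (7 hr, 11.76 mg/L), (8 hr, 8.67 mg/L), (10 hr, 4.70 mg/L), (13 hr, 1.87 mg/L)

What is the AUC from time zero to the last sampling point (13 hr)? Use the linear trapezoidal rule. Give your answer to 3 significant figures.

AUC = 207 mg/L·hr

Trapezoidal AUC_0→13:
  [0→2]: (0.00+42.67)/2 × 2 = 42.67
  [2→6]: (42.67+15.90)/2 × 4 = 117.14
  [6→7]: (15.90+11.76)/2 × 1 = 13.83
  [7→8]: (11.76+8.67)/2 × 1 = 10.215
  [8→10]: (8.67+4.70)/2 × 2 = 13.37
  [10→13]: (4.70+1.87)/2 × 3 = 9.855
  Sum = 207.08 mg/L·hr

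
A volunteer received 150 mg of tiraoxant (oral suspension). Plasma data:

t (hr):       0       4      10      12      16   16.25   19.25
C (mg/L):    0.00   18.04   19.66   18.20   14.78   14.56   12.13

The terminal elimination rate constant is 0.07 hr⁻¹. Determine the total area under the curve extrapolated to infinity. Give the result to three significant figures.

Trapezoidal AUC_0→19.25:
  [0→4]: (0.00+18.04)/2 × 4 = 36.08
  [4→10]: (18.04+19.66)/2 × 6 = 113.1
  [10→12]: (19.66+18.20)/2 × 2 = 37.86
  [12→16]: (18.20+14.78)/2 × 4 = 65.96
  [16→16.25]: (14.78+14.56)/2 × 0.25 = 3.6675
  [16.25→19.25]: (14.56+12.13)/2 × 3 = 40.035
  Sum = 296.7025 mg/L·hr
Extrapolated tail: C_last / k_e = 12.13 / 0.07 = 173.286
AUC_0→∞ = 296.7025 + 173.286 = 469.9885 mg/L·hr

AUC = 470 mg/L·hr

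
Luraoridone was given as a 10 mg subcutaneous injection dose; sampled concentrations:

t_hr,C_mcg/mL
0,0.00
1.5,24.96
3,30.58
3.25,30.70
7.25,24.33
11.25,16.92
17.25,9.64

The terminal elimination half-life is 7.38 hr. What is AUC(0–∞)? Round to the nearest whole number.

Trapezoidal AUC_0→17.25:
  [0→1.5]: (0.00+24.96)/2 × 1.5 = 18.72
  [1.5→3]: (24.96+30.58)/2 × 1.5 = 41.655
  [3→3.25]: (30.58+30.70)/2 × 0.25 = 7.66
  [3.25→7.25]: (30.70+24.33)/2 × 4 = 110.06
  [7.25→11.25]: (24.33+16.92)/2 × 4 = 82.5
  [11.25→17.25]: (16.92+9.64)/2 × 6 = 79.68
  Sum = 340.275 mcg/mL·hr
k_e = ln2 / t½ = 0.693147 / 7.38 = 0.0939 hr^-1
Extrapolated tail: C_last / k_e = 9.64 / 0.0939 = 102.662
AUC_0→∞ = 340.275 + 102.662 = 442.937 mcg/mL·hr

AUC = 443 mcg/mL·hr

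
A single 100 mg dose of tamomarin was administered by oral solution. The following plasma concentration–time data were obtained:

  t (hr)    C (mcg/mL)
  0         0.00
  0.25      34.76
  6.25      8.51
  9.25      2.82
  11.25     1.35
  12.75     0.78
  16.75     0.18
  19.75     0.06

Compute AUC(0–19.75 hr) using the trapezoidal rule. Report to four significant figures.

Trapezoidal AUC_0→19.75:
  [0→0.25]: (0.00+34.76)/2 × 0.25 = 4.345
  [0.25→6.25]: (34.76+8.51)/2 × 6 = 129.81
  [6.25→9.25]: (8.51+2.82)/2 × 3 = 16.995
  [9.25→11.25]: (2.82+1.35)/2 × 2 = 4.17
  [11.25→12.75]: (1.35+0.78)/2 × 1.5 = 1.5975
  [12.75→16.75]: (0.78+0.18)/2 × 4 = 1.92
  [16.75→19.75]: (0.18+0.06)/2 × 3 = 0.36
  Sum = 159.1975 mcg/mL·hr

AUC = 159.2 mcg/mL·hr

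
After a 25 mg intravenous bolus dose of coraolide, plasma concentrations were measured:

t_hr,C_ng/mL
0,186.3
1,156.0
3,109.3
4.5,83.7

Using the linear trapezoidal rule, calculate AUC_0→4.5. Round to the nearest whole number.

Trapezoidal AUC_0→4.5:
  [0→1]: (186.3+156.0)/2 × 1 = 171.15
  [1→3]: (156.0+109.3)/2 × 2 = 265.3
  [3→4.5]: (109.3+83.7)/2 × 1.5 = 144.75
  Sum = 581.2 ng/mL·hr

AUC = 581 ng/mL·hr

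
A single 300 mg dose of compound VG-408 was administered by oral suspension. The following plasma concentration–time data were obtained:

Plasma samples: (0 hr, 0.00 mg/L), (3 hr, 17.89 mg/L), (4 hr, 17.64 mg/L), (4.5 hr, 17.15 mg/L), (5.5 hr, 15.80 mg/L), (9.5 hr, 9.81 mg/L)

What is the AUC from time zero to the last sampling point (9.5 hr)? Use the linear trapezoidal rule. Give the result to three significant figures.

Trapezoidal AUC_0→9.5:
  [0→3]: (0.00+17.89)/2 × 3 = 26.835
  [3→4]: (17.89+17.64)/2 × 1 = 17.765
  [4→4.5]: (17.64+17.15)/2 × 0.5 = 8.6975
  [4.5→5.5]: (17.15+15.80)/2 × 1 = 16.475
  [5.5→9.5]: (15.80+9.81)/2 × 4 = 51.22
  Sum = 120.9925 mg/L·hr

AUC = 121 mg/L·hr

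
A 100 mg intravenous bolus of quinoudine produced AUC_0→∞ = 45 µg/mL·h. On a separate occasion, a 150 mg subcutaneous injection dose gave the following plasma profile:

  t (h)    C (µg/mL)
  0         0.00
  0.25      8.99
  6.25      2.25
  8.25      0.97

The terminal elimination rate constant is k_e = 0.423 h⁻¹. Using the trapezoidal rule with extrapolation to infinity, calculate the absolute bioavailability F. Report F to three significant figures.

F = 0.598

Trapezoidal AUC_0→8.25 (subcutaneous injection):
  [0→0.25]: (0.00+8.99)/2 × 0.25 = 1.12375
  [0.25→6.25]: (8.99+2.25)/2 × 6 = 33.72
  [6.25→8.25]: (2.25+0.97)/2 × 2 = 3.22
  Sum = 38.06375 µg/mL·h
Tail: C_last/k_e = 0.97/0.423 = 2.293
AUC_0→∞ (subcutaneous injection) = 38.06375 + 2.293 = 40.35675 µg/mL·h
F = (AUC_ev/D_ev)/(AUC_iv/D_iv) = (40.35675/150)/(45/100) = 0.269045/0.45 = 0.5979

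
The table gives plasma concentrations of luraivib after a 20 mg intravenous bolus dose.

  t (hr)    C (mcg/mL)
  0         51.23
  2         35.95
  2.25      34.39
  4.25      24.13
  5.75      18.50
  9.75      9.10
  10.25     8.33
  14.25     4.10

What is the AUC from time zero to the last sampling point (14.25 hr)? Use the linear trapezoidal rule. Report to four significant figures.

Trapezoidal AUC_0→14.25:
  [0→2]: (51.23+35.95)/2 × 2 = 87.18
  [2→2.25]: (35.95+34.39)/2 × 0.25 = 8.7925
  [2.25→4.25]: (34.39+24.13)/2 × 2 = 58.52
  [4.25→5.75]: (24.13+18.50)/2 × 1.5 = 31.9725
  [5.75→9.75]: (18.50+9.10)/2 × 4 = 55.2
  [9.75→10.25]: (9.10+8.33)/2 × 0.5 = 4.3575
  [10.25→14.25]: (8.33+4.10)/2 × 4 = 24.86
  Sum = 270.8825 mcg/mL·hr

AUC = 270.9 mcg/mL·hr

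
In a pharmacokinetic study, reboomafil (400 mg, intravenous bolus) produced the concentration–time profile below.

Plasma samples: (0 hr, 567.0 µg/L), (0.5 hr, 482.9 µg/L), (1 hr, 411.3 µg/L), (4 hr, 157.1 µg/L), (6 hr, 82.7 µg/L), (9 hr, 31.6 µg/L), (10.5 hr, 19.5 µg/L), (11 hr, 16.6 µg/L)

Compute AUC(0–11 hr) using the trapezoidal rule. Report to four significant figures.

AUC = 1797 µg/L·hr

Trapezoidal AUC_0→11:
  [0→0.5]: (567.0+482.9)/2 × 0.5 = 262.475
  [0.5→1]: (482.9+411.3)/2 × 0.5 = 223.55
  [1→4]: (411.3+157.1)/2 × 3 = 852.6
  [4→6]: (157.1+82.7)/2 × 2 = 239.8
  [6→9]: (82.7+31.6)/2 × 3 = 171.45
  [9→10.5]: (31.6+19.5)/2 × 1.5 = 38.325
  [10.5→11]: (19.5+16.6)/2 × 0.5 = 9.025
  Sum = 1797.225 µg/L·hr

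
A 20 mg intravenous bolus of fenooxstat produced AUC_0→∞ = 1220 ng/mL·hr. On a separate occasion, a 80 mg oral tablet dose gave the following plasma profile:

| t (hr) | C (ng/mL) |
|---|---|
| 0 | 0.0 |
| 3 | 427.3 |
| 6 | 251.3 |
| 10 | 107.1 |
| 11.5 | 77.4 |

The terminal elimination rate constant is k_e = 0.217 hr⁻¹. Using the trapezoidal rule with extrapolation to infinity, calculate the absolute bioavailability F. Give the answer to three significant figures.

F = 0.588

Trapezoidal AUC_0→11.5 (oral tablet):
  [0→3]: (0.0+427.3)/2 × 3 = 640.95
  [3→6]: (427.3+251.3)/2 × 3 = 1017.9
  [6→10]: (251.3+107.1)/2 × 4 = 716.8
  [10→11.5]: (107.1+77.4)/2 × 1.5 = 138.375
  Sum = 2514.025 ng/mL·hr
Tail: C_last/k_e = 77.4/0.217 = 356.682
AUC_0→∞ (oral tablet) = 2514.025 + 356.682 = 2870.707 ng/mL·hr
F = (AUC_ev/D_ev)/(AUC_iv/D_iv) = (2870.707/80)/(1220/20) = 35.8838/61 = 0.5883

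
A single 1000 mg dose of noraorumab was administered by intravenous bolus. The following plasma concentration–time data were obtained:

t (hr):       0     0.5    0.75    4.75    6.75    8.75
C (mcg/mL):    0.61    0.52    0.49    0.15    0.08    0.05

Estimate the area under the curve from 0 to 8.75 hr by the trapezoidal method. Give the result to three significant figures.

AUC = 2.05 mcg/mL·hr

Trapezoidal AUC_0→8.75:
  [0→0.5]: (0.61+0.52)/2 × 0.5 = 0.2825
  [0.5→0.75]: (0.52+0.49)/2 × 0.25 = 0.12625
  [0.75→4.75]: (0.49+0.15)/2 × 4 = 1.28
  [4.75→6.75]: (0.15+0.08)/2 × 2 = 0.23
  [6.75→8.75]: (0.08+0.05)/2 × 2 = 0.13
  Sum = 2.04875 mcg/mL·hr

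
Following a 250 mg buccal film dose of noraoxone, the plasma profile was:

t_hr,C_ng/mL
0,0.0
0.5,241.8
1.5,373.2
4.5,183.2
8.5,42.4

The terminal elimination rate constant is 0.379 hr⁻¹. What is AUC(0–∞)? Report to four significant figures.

AUC = 1766 ng/mL·hr

Trapezoidal AUC_0→8.5:
  [0→0.5]: (0.0+241.8)/2 × 0.5 = 60.45
  [0.5→1.5]: (241.8+373.2)/2 × 1 = 307.5
  [1.5→4.5]: (373.2+183.2)/2 × 3 = 834.6
  [4.5→8.5]: (183.2+42.4)/2 × 4 = 451.2
  Sum = 1653.75 ng/mL·hr
Extrapolated tail: C_last / k_e = 42.4 / 0.379 = 111.873
AUC_0→∞ = 1653.75 + 111.873 = 1765.623 ng/mL·hr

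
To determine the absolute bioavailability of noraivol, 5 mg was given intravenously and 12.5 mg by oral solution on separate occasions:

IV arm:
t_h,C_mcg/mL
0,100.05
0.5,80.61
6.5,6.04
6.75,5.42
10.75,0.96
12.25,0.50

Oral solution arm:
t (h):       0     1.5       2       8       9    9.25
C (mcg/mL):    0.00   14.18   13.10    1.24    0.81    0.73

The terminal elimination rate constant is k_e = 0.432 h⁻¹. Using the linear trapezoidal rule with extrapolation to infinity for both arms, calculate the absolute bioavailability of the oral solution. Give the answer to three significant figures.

F = 0.0788

Trapezoidal AUC_0→12.25 (IV):
  [0→0.5]: (100.05+80.61)/2 × 0.5 = 45.165
  [0.5→6.5]: (80.61+6.04)/2 × 6 = 259.95
  [6.5→6.75]: (6.04+5.42)/2 × 0.25 = 1.4325
  [6.75→10.75]: (5.42+0.96)/2 × 4 = 12.76
  [10.75→12.25]: (0.96+0.50)/2 × 1.5 = 1.095
  Sum = 320.4025 mcg/mL·h
IV tail: 0.50/0.432 = 1.157; AUC_iv,0→∞ = 320.4025 + 1.157 = 321.5595 mcg/mL·h
Trapezoidal AUC_0→9.25 (oral solution):
  [0→1.5]: (0.00+14.18)/2 × 1.5 = 10.635
  [1.5→2]: (14.18+13.10)/2 × 0.5 = 6.82
  [2→8]: (13.10+1.24)/2 × 6 = 43.02
  [8→9]: (1.24+0.81)/2 × 1 = 1.025
  [9→9.25]: (0.81+0.73)/2 × 0.25 = 0.1925
  Sum = 61.6925 mcg/mL·h
oral solution tail: 0.73/0.432 = 1.690; AUC_ev,0→∞ = 61.6925 + 1.690 = 63.3825 mcg/mL·h
F = (AUC_ev/D_ev)/(AUC_iv/D_iv) = (63.3825/12.5)/(321.5595/5) = 5.0706/64.3119 = 0.0788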